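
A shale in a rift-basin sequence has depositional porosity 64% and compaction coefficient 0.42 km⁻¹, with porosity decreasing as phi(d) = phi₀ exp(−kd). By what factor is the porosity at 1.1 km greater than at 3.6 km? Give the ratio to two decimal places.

phi(d₁)/phi(d₂) = e^(−k·d₁)/e^(−k·d₂) = e^{k(d₂−d₁)}
= exp(0.42 × 2.5) = exp(1.05) = 2.8577

2.86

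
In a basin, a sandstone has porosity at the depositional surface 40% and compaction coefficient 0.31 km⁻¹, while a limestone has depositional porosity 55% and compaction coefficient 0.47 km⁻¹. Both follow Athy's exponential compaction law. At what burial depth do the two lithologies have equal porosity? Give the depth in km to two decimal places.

Set φ₀ₐ e^(−βₐd) = φ₀ᵦ e^(−βᵦd) ⇒ ln(φ₀ₐ/φ₀ᵦ) = (βₐ − βᵦ)·d
d = ln(0.4/0.55) / (0.31 − 0.47) = -0.3185 / -0.16 = 1.990 km

1.99 km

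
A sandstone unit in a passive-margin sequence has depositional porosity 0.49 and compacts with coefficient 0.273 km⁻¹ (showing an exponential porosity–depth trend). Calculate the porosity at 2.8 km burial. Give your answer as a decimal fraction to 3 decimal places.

φ = φ₀·exp(−c·z) = 0.49 × exp(−0.273 × 2.8) = 0.49 × exp(−0.7644)
  = 0.49 × 0.4656 = 0.2282

0.228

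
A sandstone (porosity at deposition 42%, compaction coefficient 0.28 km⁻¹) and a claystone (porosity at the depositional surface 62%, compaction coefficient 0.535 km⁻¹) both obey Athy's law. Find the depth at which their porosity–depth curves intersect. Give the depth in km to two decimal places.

Set φ₀ₐ e^(−kₐZ) = φ₀ᵦ e^(−kᵦZ) ⇒ ln(φ₀ₐ/φ₀ᵦ) = (kₐ − kᵦ)·Z
Z = ln(0.42/0.62) / (0.28 − 0.535) = -0.3895 / -0.255 = 1.527 km

1.53 km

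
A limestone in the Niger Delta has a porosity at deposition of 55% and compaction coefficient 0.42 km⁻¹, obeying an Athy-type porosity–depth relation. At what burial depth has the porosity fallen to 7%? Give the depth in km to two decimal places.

4.91 km

Invert Athy's law: Z = ln(n₀/n) / k
Z = ln(0.55/0.07) / 0.42 = ln(7.857) / 0.42 = 2.0614 / 0.42 = 4.908 km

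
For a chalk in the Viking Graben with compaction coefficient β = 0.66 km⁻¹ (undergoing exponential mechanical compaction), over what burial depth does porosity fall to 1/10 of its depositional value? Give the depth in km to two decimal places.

3.49 km

φ/φ₀ = 1/10 ⇒ exp(−β·d) = 1/10 ⇒ d = ln(10) / β
d = 2.3026 / 0.66 = 3.489 km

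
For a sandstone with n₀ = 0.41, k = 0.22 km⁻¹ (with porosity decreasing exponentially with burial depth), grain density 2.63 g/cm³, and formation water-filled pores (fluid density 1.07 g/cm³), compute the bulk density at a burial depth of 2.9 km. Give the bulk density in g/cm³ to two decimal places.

Porosity at depth: n = 0.41·exp(−0.22×2.9) = 0.41×0.5283 = 0.2166
Bulk density: ρ_b = (1−n)ρ_g + n·ρ_f = 0.7834×2.63 + 0.2166×1.07
       = 2.060 + 0.232 = 2.292 g/cm³

2.29 g/cm³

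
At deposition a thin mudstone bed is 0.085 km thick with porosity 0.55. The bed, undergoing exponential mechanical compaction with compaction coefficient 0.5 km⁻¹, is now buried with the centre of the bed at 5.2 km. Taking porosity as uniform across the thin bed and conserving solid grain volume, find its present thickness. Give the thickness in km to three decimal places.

Porosity at 5.2 km: phi = 0.55·exp(−0.5×5.2) = 0.0409
Solid-volume conservation: h(1−phi) = h₀(1−phi₀) ⇒ h = h₀·(1−phi₀)/(1−phi)
h = 0.085 × (1 − 0.55)/(1 − 0.0409) = 0.085 × 0.4692 = 0.0399 km

0.040 km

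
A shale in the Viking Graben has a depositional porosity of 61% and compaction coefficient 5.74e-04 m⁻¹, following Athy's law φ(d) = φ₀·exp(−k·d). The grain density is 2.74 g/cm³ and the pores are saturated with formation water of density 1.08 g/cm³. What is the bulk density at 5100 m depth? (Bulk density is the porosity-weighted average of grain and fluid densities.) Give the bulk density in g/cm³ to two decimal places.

Working in km (1 km = 1000 m; k in km⁻¹ = k in m⁻¹ × 1000):
Porosity at depth: φ = 0.61·exp(−0.574×5.1) = 0.61×0.0535 = 0.0327
Bulk density: ρ_b = (1−φ)ρ_g + φ·ρ_f = 0.9673×2.74 + 0.0327×1.08
       = 2.651 + 0.035 = 2.686 g/cm³

2.69 g/cm³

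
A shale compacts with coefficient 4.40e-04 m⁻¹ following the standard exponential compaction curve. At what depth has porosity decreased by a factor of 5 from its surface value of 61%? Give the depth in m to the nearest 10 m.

3660 m

Working in km (1 km = 1000 m; c in km⁻¹ = c in m⁻¹ × 1000):
phi/phi₀ = 1/5 ⇒ exp(−c·z) = 1/5 ⇒ z = ln(5) / c
z = 1.6094 / 0.44 = 3.658 km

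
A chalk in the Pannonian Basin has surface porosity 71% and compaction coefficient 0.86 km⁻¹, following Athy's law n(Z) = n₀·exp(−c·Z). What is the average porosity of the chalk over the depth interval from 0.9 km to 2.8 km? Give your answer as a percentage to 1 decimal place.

16.1%

⟨n⟩ = (1/(Z₂−Z₁)) ∫ n₀ e^(−cZ) dZ = n₀·(e^(−c·Z₁) − e^(−c·Z₂)) / (c·(Z₂−Z₁))
e^(−0.86×0.9) = 0.4612; e^(−0.86×2.8) = 0.0900
⟨n⟩ = 0.71 × (0.4612 − 0.0900) / (0.86 × 1.9) = 0.71 × 0.2272 = 0.1613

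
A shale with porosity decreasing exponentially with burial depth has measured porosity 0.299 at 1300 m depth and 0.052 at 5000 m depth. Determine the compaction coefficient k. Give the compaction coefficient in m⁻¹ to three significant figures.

Working in km (1 km = 1000 m; k in km⁻¹ = k in m⁻¹ × 1000):
Athy: phi(d) = phi₀ e^(−kd) ⇒ phi₁/phi₂ = e^{k(d₂−d₁)} ⇒ k = ln(phi₁/phi₂)/(d₂−d₁)
k = ln(0.299/0.052) / (5 − 1.3) = ln(5.75) / 3.7 = 1.7492 / 3.7 = 0.4728 km⁻¹

0.000473 m⁻¹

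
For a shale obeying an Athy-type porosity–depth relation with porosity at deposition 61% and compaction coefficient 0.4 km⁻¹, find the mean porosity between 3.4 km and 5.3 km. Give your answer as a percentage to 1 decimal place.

11.0%

⟨φ⟩ = (1/(z₂−z₁)) ∫ φ₀ e^(−cz) dz = φ₀·(e^(−c·z₁) − e^(−c·z₂)) / (c·(z₂−z₁))
e^(−0.4×3.4) = 0.2567; e^(−0.4×5.3) = 0.1200
⟨φ⟩ = 0.61 × (0.2567 − 0.1200) / (0.4 × 1.9) = 0.61 × 0.1798 = 0.1097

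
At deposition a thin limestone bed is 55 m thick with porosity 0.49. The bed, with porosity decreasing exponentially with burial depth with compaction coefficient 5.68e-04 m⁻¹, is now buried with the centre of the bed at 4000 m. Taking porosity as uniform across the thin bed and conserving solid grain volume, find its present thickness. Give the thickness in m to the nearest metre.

30 m

Working in km (1 km = 1000 m; k in km⁻¹ = k in m⁻¹ × 1000):
Porosity at 4 km: phi = 0.49·exp(−0.568×4) = 0.0505
Solid-volume conservation: h(1−phi) = h₀(1−phi₀) ⇒ h = h₀·(1−phi₀)/(1−phi)
h = 0.055 × (1 − 0.49)/(1 − 0.0505) = 0.055 × 0.5371 = 0.0295 km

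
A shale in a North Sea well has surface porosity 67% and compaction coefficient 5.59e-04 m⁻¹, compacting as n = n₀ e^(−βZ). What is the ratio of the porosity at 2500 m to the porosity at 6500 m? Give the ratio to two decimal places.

9.36

Working in km (1 km = 1000 m; β in km⁻¹ = β in m⁻¹ × 1000):
n(Z₁)/n(Z₂) = e^(−β·Z₁)/e^(−β·Z₂) = e^{β(Z₂−Z₁)}
= exp(0.559 × 4) = exp(2.236) = 9.3558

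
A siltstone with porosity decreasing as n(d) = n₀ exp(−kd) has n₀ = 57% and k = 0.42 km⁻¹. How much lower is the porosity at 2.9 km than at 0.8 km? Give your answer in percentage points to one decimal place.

23.9 percentage points

n(0.8) = 0.57·e^(−0.42×0.8) = 0.4073
n(2.9) = 0.57·e^(−0.42×2.9) = 0.1686
Δn = 0.4073 − 0.1686 = 0.2387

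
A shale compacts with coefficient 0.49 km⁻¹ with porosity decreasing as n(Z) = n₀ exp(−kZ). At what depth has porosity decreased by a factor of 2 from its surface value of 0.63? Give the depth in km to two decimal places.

n/n₀ = 1/2 ⇒ exp(−k·Z) = 1/2 ⇒ Z = ln(2) / k
Z = 0.6931 / 0.49 = 1.415 km

1.41 km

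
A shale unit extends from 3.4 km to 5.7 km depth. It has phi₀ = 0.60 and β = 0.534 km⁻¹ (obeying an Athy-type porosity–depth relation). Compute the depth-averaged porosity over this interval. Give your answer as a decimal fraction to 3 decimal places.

0.056

⟨phi⟩ = (1/(Z₂−Z₁)) ∫ phi₀ e^(−βZ) dZ = phi₀·(e^(−β·Z₁) − e^(−β·Z₂)) / (β·(Z₂−Z₁))
e^(−0.534×3.4) = 0.1627; e^(−0.534×5.7) = 0.0477
⟨phi⟩ = 0.6 × (0.1627 − 0.0477) / (0.534 × 2.3) = 0.6 × 0.0937 = 0.0562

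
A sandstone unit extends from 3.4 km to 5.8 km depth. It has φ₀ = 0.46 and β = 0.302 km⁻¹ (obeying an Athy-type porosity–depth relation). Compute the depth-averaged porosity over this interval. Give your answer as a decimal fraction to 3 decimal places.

0.117

⟨φ⟩ = (1/(z₂−z₁)) ∫ φ₀ e^(−βz) dz = φ₀·(e^(−β·z₁) − e^(−β·z₂)) / (β·(z₂−z₁))
e^(−0.302×3.4) = 0.3582; e^(−0.302×5.8) = 0.1735
⟨φ⟩ = 0.46 × (0.3582 − 0.1735) / (0.302 × 2.4) = 0.46 × 0.2548 = 0.1172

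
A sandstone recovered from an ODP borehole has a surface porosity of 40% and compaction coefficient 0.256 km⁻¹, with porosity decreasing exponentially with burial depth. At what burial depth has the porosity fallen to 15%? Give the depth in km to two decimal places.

3.83 km

Invert Athy's law: Z = ln(φ₀/φ) / c
Z = ln(0.4/0.15) / 0.256 = ln(2.667) / 0.256 = 0.9808 / 0.256 = 3.831 km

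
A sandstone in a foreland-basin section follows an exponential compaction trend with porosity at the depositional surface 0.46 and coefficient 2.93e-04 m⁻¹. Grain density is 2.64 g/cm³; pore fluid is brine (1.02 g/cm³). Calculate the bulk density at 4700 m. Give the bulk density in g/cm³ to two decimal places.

Working in km (1 km = 1000 m; c in km⁻¹ = c in m⁻¹ × 1000):
Porosity at depth: phi = 0.46·exp(−0.293×4.7) = 0.46×0.2523 = 0.1161
Bulk density: ρ_b = (1−phi)ρ_g + phi·ρ_f = 0.8839×2.64 + 0.1161×1.02
       = 2.334 + 0.118 = 2.452 g/cm³

2.45 g/cm³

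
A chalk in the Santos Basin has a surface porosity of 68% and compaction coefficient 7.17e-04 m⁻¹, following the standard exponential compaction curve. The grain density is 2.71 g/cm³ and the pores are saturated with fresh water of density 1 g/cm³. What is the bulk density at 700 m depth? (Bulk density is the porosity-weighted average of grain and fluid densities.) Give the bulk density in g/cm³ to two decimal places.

Working in km (1 km = 1000 m; c in km⁻¹ = c in m⁻¹ × 1000):
Porosity at depth: n = 0.68·exp(−0.717×0.7) = 0.68×0.6054 = 0.4117
Bulk density: ρ_b = (1−n)ρ_g + n·ρ_f = 0.5883×2.71 + 0.4117×1
       = 1.594 + 0.412 = 2.006 g/cm³

2.01 g/cm³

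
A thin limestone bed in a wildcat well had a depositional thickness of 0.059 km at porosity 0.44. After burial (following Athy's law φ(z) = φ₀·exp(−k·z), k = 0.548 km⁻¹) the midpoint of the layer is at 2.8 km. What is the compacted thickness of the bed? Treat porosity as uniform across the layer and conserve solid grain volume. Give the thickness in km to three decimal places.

Porosity at 2.8 km: φ = 0.44·exp(−0.548×2.8) = 0.0949
Solid-volume conservation: h(1−φ) = h₀(1−φ₀) ⇒ h = h₀·(1−φ₀)/(1−φ)
h = 0.059 × (1 − 0.44)/(1 − 0.0949) = 0.059 × 0.6187 = 0.0365 km

0.037 km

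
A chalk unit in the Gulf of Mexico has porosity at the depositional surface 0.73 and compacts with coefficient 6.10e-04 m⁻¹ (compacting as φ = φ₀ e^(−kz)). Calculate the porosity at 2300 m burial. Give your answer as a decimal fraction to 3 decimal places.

Working in km (1 km = 1000 m; k in km⁻¹ = k in m⁻¹ × 1000):
φ = φ₀·exp(−k·z) = 0.73 × exp(−0.61 × 2.3) = 0.73 × exp(−1.403)
  = 0.73 × 0.2459 = 0.1795

0.179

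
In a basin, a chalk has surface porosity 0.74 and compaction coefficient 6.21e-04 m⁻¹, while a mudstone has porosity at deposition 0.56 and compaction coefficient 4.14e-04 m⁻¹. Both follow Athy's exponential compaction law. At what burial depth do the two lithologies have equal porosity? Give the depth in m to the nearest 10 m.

Working in km (1 km = 1000 m; β in km⁻¹ = β in m⁻¹ × 1000):
Set φ₀ₐ e^(−βₐZ) = φ₀ᵦ e^(−βᵦZ) ⇒ ln(φ₀ₐ/φ₀ᵦ) = (βₐ − βᵦ)·Z
Z = ln(0.74/0.56) / (0.621 − 0.414) = 0.2787 / 0.207 = 1.346 km

1350 m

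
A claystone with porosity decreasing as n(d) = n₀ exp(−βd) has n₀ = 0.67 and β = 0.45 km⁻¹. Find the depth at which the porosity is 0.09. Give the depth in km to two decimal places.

Invert Athy's law: d = ln(n₀/n) / β
d = ln(0.67/0.09) / 0.45 = ln(7.444) / 0.45 = 2.0075 / 0.45 = 4.461 km

4.46 km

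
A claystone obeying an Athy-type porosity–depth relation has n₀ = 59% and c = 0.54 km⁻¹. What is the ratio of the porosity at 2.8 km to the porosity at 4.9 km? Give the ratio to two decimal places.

3.11

n(d₁)/n(d₂) = e^(−c·d₁)/e^(−c·d₂) = e^{c(d₂−d₁)}
= exp(0.54 × 2.1) = exp(1.134) = 3.1081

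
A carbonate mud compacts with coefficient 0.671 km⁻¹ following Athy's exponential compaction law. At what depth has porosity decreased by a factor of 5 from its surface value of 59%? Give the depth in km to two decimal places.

φ/φ₀ = 1/5 ⇒ exp(−c·d) = 1/5 ⇒ d = ln(5) / c
d = 1.6094 / 0.671 = 2.399 km

2.40 km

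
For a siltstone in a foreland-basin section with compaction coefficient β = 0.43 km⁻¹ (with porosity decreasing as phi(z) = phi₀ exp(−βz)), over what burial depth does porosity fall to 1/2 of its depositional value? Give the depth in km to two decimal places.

phi/phi₀ = 1/2 ⇒ exp(−β·z) = 1/2 ⇒ z = ln(2) / β
z = 0.6931 / 0.43 = 1.612 km

1.61 km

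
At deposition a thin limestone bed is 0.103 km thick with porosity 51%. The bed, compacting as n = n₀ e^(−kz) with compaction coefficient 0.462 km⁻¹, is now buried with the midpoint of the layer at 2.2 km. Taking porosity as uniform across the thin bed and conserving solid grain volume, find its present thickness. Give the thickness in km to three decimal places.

Porosity at 2.2 km: n = 0.51·exp(−0.462×2.2) = 0.1846
Solid-volume conservation: h(1−n) = h₀(1−n₀) ⇒ h = h₀·(1−n₀)/(1−n)
h = 0.103 × (1 − 0.51)/(1 − 0.1846) = 0.103 × 0.6009 = 0.0619 km

0.062 km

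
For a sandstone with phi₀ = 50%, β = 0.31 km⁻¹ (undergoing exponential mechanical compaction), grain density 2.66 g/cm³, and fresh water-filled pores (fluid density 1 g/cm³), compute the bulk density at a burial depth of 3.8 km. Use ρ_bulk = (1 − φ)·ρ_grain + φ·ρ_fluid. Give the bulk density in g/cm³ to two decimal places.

Porosity at depth: phi = 0.5·exp(−0.31×3.8) = 0.5×0.3079 = 0.1539
Bulk density: ρ_b = (1−phi)ρ_g + phi·ρ_f = 0.8461×2.66 + 0.1539×1
       = 2.251 + 0.154 = 2.404 g/cm³

2.40 g/cm³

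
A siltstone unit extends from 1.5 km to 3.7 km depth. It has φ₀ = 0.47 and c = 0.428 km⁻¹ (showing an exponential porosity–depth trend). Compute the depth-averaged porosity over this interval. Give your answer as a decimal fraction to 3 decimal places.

0.160

⟨φ⟩ = (1/(Z₂−Z₁)) ∫ φ₀ e^(−cZ) dZ = φ₀·(e^(−c·Z₁) − e^(−c·Z₂)) / (c·(Z₂−Z₁))
e^(−0.428×1.5) = 0.5262; e^(−0.428×3.7) = 0.2052
⟨φ⟩ = 0.47 × (0.5262 − 0.2052) / (0.428 × 2.2) = 0.47 × 0.3409 = 0.1602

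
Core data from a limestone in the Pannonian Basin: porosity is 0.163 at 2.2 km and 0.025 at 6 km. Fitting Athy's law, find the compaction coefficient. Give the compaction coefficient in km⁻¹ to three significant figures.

Athy: n(d) = n₀ e^(−cd) ⇒ n₁/n₂ = e^{c(d₂−d₁)} ⇒ c = ln(n₁/n₂)/(d₂−d₁)
c = ln(0.163/0.025) / (6 − 2.2) = ln(6.52) / 3.8 = 1.8749 / 3.8 = 0.4934 km⁻¹

0.493 km⁻¹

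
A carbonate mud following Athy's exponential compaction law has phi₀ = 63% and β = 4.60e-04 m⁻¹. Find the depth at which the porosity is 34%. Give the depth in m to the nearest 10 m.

Working in km (1 km = 1000 m; β in km⁻¹ = β in m⁻¹ × 1000):
Invert Athy's law: z = ln(phi₀/phi) / β
z = ln(0.63/0.34) / 0.46 = ln(1.853) / 0.46 = 0.6168 / 0.46 = 1.341 km

1340 m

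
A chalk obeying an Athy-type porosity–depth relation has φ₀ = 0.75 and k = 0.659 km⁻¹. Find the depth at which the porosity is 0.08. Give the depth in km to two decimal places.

3.40 km

Invert Athy's law: d = ln(φ₀/φ) / k
d = ln(0.75/0.08) / 0.659 = ln(9.375) / 0.659 = 2.2380 / 0.659 = 3.396 km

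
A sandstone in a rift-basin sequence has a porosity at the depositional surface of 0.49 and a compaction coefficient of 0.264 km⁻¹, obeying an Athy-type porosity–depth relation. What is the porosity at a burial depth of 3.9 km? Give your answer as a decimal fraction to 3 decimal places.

φ = φ₀·exp(−k·d) = 0.49 × exp(−0.264 × 3.9) = 0.49 × exp(−1.03)
  = 0.49 × 0.3571 = 0.1750

0.175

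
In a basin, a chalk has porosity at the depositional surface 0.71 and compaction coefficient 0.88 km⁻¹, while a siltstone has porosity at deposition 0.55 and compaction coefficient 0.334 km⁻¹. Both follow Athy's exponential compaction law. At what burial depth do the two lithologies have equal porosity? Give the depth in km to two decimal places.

Set n₀ₐ e^(−βₐz) = n₀ᵦ e^(−βᵦz) ⇒ ln(n₀ₐ/n₀ᵦ) = (βₐ − βᵦ)·z
z = ln(0.71/0.55) / (0.88 − 0.334) = 0.2553 / 0.546 = 0.468 km

0.47 km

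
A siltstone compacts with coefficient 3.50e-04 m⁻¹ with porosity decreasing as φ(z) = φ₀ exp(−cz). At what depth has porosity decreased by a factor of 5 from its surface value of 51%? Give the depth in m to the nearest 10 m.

4600 m

Working in km (1 km = 1000 m; c in km⁻¹ = c in m⁻¹ × 1000):
φ/φ₀ = 1/5 ⇒ exp(−c·z) = 1/5 ⇒ z = ln(5) / c
z = 1.6094 / 0.35 = 4.598 km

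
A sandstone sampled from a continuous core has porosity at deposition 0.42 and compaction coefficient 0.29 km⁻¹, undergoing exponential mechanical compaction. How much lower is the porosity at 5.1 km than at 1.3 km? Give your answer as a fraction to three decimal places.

n(1.3) = 0.42·e^(−0.29×1.3) = 0.2881
n(5.1) = 0.42·e^(−0.29×5.1) = 0.0957
Δn = 0.2881 − 0.0957 = 0.1924

0.192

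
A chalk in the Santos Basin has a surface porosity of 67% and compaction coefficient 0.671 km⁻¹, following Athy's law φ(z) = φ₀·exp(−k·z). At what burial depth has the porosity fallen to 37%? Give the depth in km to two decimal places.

Invert Athy's law: z = ln(φ₀/φ) / k
z = ln(0.67/0.37) / 0.671 = ln(1.811) / 0.671 = 0.5938 / 0.671 = 0.885 km

0.88 km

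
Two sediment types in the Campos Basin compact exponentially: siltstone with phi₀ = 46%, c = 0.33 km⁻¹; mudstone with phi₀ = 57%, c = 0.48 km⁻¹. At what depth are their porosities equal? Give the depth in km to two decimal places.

Set phi₀ₐ e^(−cₐz) = phi₀ᵦ e^(−cᵦz) ⇒ ln(phi₀ₐ/phi₀ᵦ) = (cₐ − cᵦ)·z
z = ln(0.46/0.57) / (0.33 − 0.48) = -0.2144 / -0.15 = 1.429 km

1.43 km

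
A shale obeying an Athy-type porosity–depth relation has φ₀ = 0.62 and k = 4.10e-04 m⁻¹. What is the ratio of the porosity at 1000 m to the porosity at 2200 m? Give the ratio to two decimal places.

Working in km (1 km = 1000 m; k in km⁻¹ = k in m⁻¹ × 1000):
φ(d₁)/φ(d₂) = e^(−k·d₁)/e^(−k·d₂) = e^{k(d₂−d₁)}
= exp(0.41 × 1.2) = exp(0.492) = 1.6356

1.64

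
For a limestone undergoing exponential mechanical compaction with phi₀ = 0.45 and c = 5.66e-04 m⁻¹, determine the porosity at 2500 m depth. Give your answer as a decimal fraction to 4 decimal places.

0.1093

Working in km (1 km = 1000 m; c in km⁻¹ = c in m⁻¹ × 1000):
phi = phi₀·exp(−c·d) = 0.45 × exp(−0.566 × 2.5) = 0.45 × exp(−1.415)
  = 0.45 × 0.2429 = 0.1093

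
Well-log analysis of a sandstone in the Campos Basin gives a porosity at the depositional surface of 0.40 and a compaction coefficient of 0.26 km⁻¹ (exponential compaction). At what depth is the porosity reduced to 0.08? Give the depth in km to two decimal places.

Invert Athy's law: d = ln(n₀/n) / c
d = ln(0.4/0.08) / 0.26 = ln(5) / 0.26 = 1.6094 / 0.26 = 6.190 km

6.19 km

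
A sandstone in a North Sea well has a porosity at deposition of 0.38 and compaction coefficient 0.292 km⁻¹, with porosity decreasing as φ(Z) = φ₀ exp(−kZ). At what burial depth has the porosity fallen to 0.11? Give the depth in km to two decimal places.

4.25 km

Invert Athy's law: Z = ln(φ₀/φ) / k
Z = ln(0.38/0.11) / 0.292 = ln(3.455) / 0.292 = 1.2397 / 0.292 = 4.246 km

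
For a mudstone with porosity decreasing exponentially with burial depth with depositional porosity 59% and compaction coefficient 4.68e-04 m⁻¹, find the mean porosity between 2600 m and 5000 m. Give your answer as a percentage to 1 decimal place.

Working in km (1 km = 1000 m; k in km⁻¹ = k in m⁻¹ × 1000):
⟨φ⟩ = (1/(z₂−z₁)) ∫ φ₀ e^(−kz) dz = φ₀·(e^(−k·z₁) − e^(−k·z₂)) / (k·(z₂−z₁))
e^(−0.468×2.6) = 0.2962; e^(−0.468×5) = 0.0963
⟨φ⟩ = 0.59 × (0.2962 − 0.0963) / (0.468 × 2.4) = 0.59 × 0.1779 = 0.1050

10.5%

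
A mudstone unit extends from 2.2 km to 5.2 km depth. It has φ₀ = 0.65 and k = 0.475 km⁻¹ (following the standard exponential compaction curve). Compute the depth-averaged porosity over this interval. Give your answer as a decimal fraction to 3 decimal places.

0.122

⟨φ⟩ = (1/(z₂−z₁)) ∫ φ₀ e^(−kz) dz = φ₀·(e^(−k·z₁) − e^(−k·z₂)) / (k·(z₂−z₁))
e^(−0.475×2.2) = 0.3517; e^(−0.475×5.2) = 0.0846
⟨φ⟩ = 0.65 × (0.3517 − 0.0846) / (0.475 × 3) = 0.65 × 0.1874 = 0.1218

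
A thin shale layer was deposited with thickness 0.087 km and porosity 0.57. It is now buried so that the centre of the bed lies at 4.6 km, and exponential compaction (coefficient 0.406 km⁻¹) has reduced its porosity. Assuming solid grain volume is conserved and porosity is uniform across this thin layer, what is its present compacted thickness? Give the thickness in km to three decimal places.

0.041 km

Porosity at 4.6 km: phi = 0.57·exp(−0.406×4.6) = 0.0881
Solid-volume conservation: h(1−phi) = h₀(1−phi₀) ⇒ h = h₀·(1−phi₀)/(1−phi)
h = 0.087 × (1 − 0.57)/(1 − 0.0881) = 0.087 × 0.4715 = 0.0410 km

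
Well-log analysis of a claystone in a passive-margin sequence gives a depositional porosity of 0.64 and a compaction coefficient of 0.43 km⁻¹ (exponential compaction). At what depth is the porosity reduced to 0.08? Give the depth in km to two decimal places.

Invert Athy's law: z = ln(n₀/n) / β
z = ln(0.64/0.08) / 0.43 = ln(8) / 0.43 = 2.0794 / 0.43 = 4.836 km

4.84 km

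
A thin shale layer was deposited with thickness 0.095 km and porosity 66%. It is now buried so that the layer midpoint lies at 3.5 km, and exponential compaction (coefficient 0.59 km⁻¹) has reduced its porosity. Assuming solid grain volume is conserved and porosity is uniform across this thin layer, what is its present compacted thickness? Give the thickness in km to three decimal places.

0.035 km

Porosity at 3.5 km: phi = 0.66·exp(−0.59×3.5) = 0.0837
Solid-volume conservation: h(1−phi) = h₀(1−phi₀) ⇒ h = h₀·(1−phi₀)/(1−phi)
h = 0.095 × (1 − 0.66)/(1 − 0.0837) = 0.095 × 0.3711 = 0.0353 km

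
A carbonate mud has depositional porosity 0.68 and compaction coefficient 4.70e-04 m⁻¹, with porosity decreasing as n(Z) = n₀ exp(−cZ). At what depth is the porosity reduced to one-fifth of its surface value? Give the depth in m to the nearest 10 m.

Working in km (1 km = 1000 m; c in km⁻¹ = c in m⁻¹ × 1000):
n/n₀ = 1/5 ⇒ exp(−c·Z) = 1/5 ⇒ Z = ln(5) / c
Z = 1.6094 / 0.47 = 3.424 km

3420 m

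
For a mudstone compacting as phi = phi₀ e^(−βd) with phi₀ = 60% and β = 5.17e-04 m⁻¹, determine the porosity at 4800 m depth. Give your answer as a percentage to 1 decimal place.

Working in km (1 km = 1000 m; β in km⁻¹ = β in m⁻¹ × 1000):
phi = phi₀·exp(−β·d) = 0.6 × exp(−0.517 × 4.8) = 0.6 × exp(−2.482)
  = 0.6 × 0.0836 = 0.0502

5.0%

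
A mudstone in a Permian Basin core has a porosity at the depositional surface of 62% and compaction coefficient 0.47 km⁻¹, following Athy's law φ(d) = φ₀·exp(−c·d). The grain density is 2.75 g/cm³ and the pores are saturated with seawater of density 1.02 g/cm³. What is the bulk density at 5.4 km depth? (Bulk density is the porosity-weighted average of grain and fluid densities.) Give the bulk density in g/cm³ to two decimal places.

2.67 g/cm³

Porosity at depth: φ = 0.62·exp(−0.47×5.4) = 0.62×0.0790 = 0.0490
Bulk density: ρ_b = (1−φ)ρ_g + φ·ρ_f = 0.9510×2.75 + 0.0490×1.02
       = 2.615 + 0.050 = 2.665 g/cm³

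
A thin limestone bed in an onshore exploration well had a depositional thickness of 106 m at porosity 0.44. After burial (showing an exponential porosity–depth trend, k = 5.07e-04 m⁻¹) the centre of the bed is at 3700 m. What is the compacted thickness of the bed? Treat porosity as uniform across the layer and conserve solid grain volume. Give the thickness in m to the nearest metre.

Working in km (1 km = 1000 m; k in km⁻¹ = k in m⁻¹ × 1000):
Porosity at 3.7 km: φ = 0.44·exp(−0.507×3.7) = 0.0674
Solid-volume conservation: h(1−φ) = h₀(1−φ₀) ⇒ h = h₀·(1−φ₀)/(1−φ)
h = 0.106 × (1 − 0.44)/(1 − 0.0674) = 0.106 × 0.6005 = 0.0637 km

64 m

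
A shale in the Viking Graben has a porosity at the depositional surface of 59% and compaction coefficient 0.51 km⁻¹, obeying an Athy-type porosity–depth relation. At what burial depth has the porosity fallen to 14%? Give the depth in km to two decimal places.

2.82 km

Invert Athy's law: d = ln(φ₀/φ) / β
d = ln(0.59/0.14) / 0.51 = ln(4.214) / 0.51 = 1.4385 / 0.51 = 2.821 km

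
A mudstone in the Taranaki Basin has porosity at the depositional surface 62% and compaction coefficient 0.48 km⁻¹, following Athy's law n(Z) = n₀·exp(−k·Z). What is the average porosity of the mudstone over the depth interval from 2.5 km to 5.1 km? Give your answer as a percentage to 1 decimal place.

⟨n⟩ = (1/(Z₂−Z₁)) ∫ n₀ e^(−kZ) dZ = n₀·(e^(−k·Z₁) − e^(−k·Z₂)) / (k·(Z₂−Z₁))
e^(−0.48×2.5) = 0.3012; e^(−0.48×5.1) = 0.0865
⟨n⟩ = 0.62 × (0.3012 − 0.0865) / (0.48 × 2.6) = 0.62 × 0.1721 = 0.1067

10.7%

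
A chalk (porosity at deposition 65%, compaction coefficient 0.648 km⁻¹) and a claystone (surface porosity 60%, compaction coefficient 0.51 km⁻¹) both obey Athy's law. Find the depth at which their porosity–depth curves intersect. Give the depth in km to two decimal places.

Set φ₀ₐ e^(−cₐd) = φ₀ᵦ e^(−cᵦd) ⇒ ln(φ₀ₐ/φ₀ᵦ) = (cₐ − cᵦ)·d
d = ln(0.65/0.6) / (0.648 − 0.51) = 0.0800 / 0.138 = 0.580 km

0.58 km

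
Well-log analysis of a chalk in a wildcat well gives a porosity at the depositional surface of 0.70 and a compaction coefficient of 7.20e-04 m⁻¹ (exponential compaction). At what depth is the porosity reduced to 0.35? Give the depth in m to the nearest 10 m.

960 m

Working in km (1 km = 1000 m; c in km⁻¹ = c in m⁻¹ × 1000):
Invert Athy's law: Z = ln(n₀/n) / c
Z = ln(0.7/0.35) / 0.72 = ln(2) / 0.72 = 0.6931 / 0.72 = 0.963 km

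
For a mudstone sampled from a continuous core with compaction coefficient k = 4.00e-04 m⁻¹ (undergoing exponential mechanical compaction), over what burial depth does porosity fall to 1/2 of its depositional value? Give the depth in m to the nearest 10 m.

1730 m

Working in km (1 km = 1000 m; k in km⁻¹ = k in m⁻¹ × 1000):
phi/phi₀ = 1/2 ⇒ exp(−k·Z) = 1/2 ⇒ Z = ln(2) / k
Z = 0.6931 / 0.4 = 1.733 km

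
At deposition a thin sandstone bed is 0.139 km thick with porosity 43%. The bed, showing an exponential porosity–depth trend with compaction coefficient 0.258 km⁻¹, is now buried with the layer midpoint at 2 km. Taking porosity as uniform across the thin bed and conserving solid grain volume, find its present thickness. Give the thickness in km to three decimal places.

0.107 km

Porosity at 2 km: n = 0.43·exp(−0.258×2) = 0.2567
Solid-volume conservation: h(1−n) = h₀(1−n₀) ⇒ h = h₀·(1−n₀)/(1−n)
h = 0.139 × (1 − 0.43)/(1 − 0.2567) = 0.139 × 0.7668 = 0.1066 km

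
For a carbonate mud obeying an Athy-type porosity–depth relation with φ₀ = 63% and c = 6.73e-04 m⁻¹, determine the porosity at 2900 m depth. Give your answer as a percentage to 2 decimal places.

Working in km (1 km = 1000 m; c in km⁻¹ = c in m⁻¹ × 1000):
φ = φ₀·exp(−c·z) = 0.63 × exp(−0.673 × 2.9) = 0.63 × exp(−1.952)
  = 0.63 × 0.1420 = 0.0895

8.95%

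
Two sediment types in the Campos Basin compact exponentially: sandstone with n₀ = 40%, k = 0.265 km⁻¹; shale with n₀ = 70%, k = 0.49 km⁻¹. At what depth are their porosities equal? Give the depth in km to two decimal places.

2.49 km

Set n₀ₐ e^(−kₐZ) = n₀ᵦ e^(−kᵦZ) ⇒ ln(n₀ₐ/n₀ᵦ) = (kₐ − kᵦ)·Z
Z = ln(0.4/0.7) / (0.265 − 0.49) = -0.5596 / -0.225 = 2.487 km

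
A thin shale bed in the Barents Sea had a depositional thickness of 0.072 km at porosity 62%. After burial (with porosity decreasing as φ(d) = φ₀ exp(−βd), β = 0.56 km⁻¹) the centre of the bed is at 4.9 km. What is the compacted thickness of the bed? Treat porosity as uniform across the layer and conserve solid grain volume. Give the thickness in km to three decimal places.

Porosity at 4.9 km: φ = 0.62·exp(−0.56×4.9) = 0.0399
Solid-volume conservation: h(1−φ) = h₀(1−φ₀) ⇒ h = h₀·(1−φ₀)/(1−φ)
h = 0.072 × (1 − 0.62)/(1 − 0.0399) = 0.072 × 0.3958 = 0.0285 km

0.028 km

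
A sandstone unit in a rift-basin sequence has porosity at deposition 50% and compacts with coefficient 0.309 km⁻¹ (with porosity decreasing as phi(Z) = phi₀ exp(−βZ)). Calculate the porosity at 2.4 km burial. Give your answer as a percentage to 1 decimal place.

23.8%

phi = phi₀·exp(−β·Z) = 0.5 × exp(−0.309 × 2.4) = 0.5 × exp(−0.7416)
  = 0.5 × 0.4764 = 0.2382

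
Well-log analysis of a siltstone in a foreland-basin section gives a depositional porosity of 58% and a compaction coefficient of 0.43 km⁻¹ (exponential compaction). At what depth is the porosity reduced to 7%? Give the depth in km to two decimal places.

Invert Athy's law: z = ln(phi₀/phi) / c
z = ln(0.58/0.07) / 0.43 = ln(8.286) / 0.43 = 2.1145 / 0.43 = 4.918 km

4.92 km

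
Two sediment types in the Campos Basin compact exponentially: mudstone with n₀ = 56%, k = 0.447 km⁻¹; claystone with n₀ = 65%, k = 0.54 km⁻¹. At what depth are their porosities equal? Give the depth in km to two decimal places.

1.60 km

Set n₀ₐ e^(−kₐz) = n₀ᵦ e^(−kᵦz) ⇒ ln(n₀ₐ/n₀ᵦ) = (kₐ − kᵦ)·z
z = ln(0.56/0.65) / (0.447 − 0.54) = -0.1490 / -0.093 = 1.603 km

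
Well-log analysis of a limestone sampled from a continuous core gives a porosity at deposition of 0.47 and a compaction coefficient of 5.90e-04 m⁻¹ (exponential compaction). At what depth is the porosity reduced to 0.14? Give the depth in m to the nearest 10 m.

Working in km (1 km = 1000 m; β in km⁻¹ = β in m⁻¹ × 1000):
Invert Athy's law: Z = ln(phi₀/phi) / β
Z = ln(0.47/0.14) / 0.59 = ln(3.357) / 0.59 = 1.2111 / 0.59 = 2.053 km

2050 m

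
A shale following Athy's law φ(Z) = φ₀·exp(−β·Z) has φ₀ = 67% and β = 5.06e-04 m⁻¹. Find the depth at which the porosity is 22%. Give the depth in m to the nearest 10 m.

Working in km (1 km = 1000 m; β in km⁻¹ = β in m⁻¹ × 1000):
Invert Athy's law: Z = ln(φ₀/φ) / β
Z = ln(0.67/0.22) / 0.506 = ln(3.045) / 0.506 = 1.1137 / 0.506 = 2.201 km

2200 m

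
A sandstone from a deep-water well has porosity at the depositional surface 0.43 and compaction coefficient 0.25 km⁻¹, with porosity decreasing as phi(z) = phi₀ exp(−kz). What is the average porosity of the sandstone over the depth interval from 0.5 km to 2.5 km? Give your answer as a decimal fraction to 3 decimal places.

0.299

⟨phi⟩ = (1/(z₂−z₁)) ∫ phi₀ e^(−kz) dz = phi₀·(e^(−k·z₁) − e^(−k·z₂)) / (k·(z₂−z₁))
e^(−0.25×0.5) = 0.8825; e^(−0.25×2.5) = 0.5353
⟨phi⟩ = 0.43 × (0.8825 − 0.5353) / (0.25 × 2) = 0.43 × 0.6945 = 0.2986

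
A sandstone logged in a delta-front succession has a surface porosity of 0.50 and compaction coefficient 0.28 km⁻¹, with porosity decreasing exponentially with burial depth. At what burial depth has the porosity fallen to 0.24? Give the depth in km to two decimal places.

2.62 km

Invert Athy's law: d = ln(φ₀/φ) / c
d = ln(0.5/0.24) / 0.28 = ln(2.083) / 0.28 = 0.7340 / 0.28 = 2.621 km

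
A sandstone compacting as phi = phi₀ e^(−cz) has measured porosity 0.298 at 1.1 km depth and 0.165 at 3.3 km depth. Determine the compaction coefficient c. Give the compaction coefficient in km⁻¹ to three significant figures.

Athy: phi(z) = phi₀ e^(−cz) ⇒ phi₁/phi₂ = e^{c(z₂−z₁)} ⇒ c = ln(phi₁/phi₂)/(z₂−z₁)
c = ln(0.298/0.165) / (3.3 − 1.1) = ln(1.806) / 2.2 = 0.5911 / 2.2 = 0.2687 km⁻¹

0.269 km⁻¹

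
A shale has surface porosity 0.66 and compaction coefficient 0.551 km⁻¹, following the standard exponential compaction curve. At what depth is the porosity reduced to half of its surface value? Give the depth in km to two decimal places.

1.26 km

phi/phi₀ = 1/2 ⇒ exp(−β·z) = 1/2 ⇒ z = ln(2) / β
z = 0.6931 / 0.551 = 1.258 km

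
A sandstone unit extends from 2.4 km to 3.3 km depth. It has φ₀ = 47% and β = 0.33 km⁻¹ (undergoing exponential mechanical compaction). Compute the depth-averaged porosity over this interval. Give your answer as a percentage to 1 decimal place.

18.4%

⟨φ⟩ = (1/(z₂−z₁)) ∫ φ₀ e^(−βz) dz = φ₀·(e^(−β·z₁) − e^(−β·z₂)) / (β·(z₂−z₁))
e^(−0.33×2.4) = 0.4529; e^(−0.33×3.3) = 0.3366
⟨φ⟩ = 0.47 × (0.4529 − 0.3366) / (0.33 × 0.9) = 0.47 × 0.3919 = 0.1842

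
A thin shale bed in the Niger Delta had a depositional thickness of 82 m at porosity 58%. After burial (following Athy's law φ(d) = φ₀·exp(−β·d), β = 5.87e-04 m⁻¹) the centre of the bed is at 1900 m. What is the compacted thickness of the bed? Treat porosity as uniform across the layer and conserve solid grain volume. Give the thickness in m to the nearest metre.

43 m

Working in km (1 km = 1000 m; β in km⁻¹ = β in m⁻¹ × 1000):
Porosity at 1.9 km: φ = 0.58·exp(−0.587×1.9) = 0.1901
Solid-volume conservation: h(1−φ) = h₀(1−φ₀) ⇒ h = h₀·(1−φ₀)/(1−φ)
h = 0.082 × (1 − 0.58)/(1 − 0.1901) = 0.082 × 0.5186 = 0.0425 km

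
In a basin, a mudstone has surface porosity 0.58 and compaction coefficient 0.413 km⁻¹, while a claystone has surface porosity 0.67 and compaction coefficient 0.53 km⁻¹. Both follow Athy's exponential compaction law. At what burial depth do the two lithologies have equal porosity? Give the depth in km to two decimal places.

1.23 km

Set φ₀ₐ e^(−cₐd) = φ₀ᵦ e^(−cᵦd) ⇒ ln(φ₀ₐ/φ₀ᵦ) = (cₐ − cᵦ)·d
d = ln(0.58/0.67) / (0.413 − 0.53) = -0.1442 / -0.117 = 1.233 km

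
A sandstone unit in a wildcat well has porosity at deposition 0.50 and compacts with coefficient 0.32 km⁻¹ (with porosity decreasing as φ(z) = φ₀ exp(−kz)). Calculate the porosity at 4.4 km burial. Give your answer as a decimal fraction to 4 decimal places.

φ = φ₀·exp(−k·z) = 0.5 × exp(−0.32 × 4.4) = 0.5 × exp(−1.408)
  = 0.5 × 0.2446 = 0.1223

0.1223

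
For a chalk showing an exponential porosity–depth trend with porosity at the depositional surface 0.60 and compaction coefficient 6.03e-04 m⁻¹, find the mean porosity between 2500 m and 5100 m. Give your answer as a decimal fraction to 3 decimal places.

Working in km (1 km = 1000 m; β in km⁻¹ = β in m⁻¹ × 1000):
⟨phi⟩ = (1/(z₂−z₁)) ∫ phi₀ e^(−βz) dz = phi₀·(e^(−β·z₁) − e^(−β·z₂)) / (β·(z₂−z₁))
e^(−0.603×2.5) = 0.2215; e^(−0.603×5.1) = 0.0462
⟨phi⟩ = 0.6 × (0.2215 − 0.0462) / (0.603 × 2.6) = 0.6 × 0.1118 = 0.0671

0.067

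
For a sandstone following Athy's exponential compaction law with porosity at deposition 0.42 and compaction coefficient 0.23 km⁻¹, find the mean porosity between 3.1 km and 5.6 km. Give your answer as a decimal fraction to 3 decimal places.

0.157

⟨n⟩ = (1/(d₂−d₁)) ∫ n₀ e^(−βd) dd = n₀·(e^(−β·d₁) − e^(−β·d₂)) / (β·(d₂−d₁))
e^(−0.23×3.1) = 0.4902; e^(−0.23×5.6) = 0.2758
⟨n⟩ = 0.42 × (0.4902 − 0.2758) / (0.23 × 2.5) = 0.42 × 0.3728 = 0.1566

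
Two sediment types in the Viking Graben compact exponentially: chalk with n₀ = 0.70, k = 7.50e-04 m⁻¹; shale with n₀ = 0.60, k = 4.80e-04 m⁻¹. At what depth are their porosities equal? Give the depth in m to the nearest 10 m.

Working in km (1 km = 1000 m; k in km⁻¹ = k in m⁻¹ × 1000):
Set n₀ₐ e^(−kₐZ) = n₀ᵦ e^(−kᵦZ) ⇒ ln(n₀ₐ/n₀ᵦ) = (kₐ − kᵦ)·Z
Z = ln(0.7/0.6) / (0.75 − 0.48) = 0.1542 / 0.27 = 0.571 km

570 m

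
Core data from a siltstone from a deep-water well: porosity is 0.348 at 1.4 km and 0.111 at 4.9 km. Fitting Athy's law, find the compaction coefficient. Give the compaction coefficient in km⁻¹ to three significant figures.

Athy: φ(Z) = φ₀ e^(−βZ) ⇒ φ₁/φ₂ = e^{β(Z₂−Z₁)} ⇒ β = ln(φ₁/φ₂)/(Z₂−Z₁)
β = ln(0.348/0.111) / (4.9 − 1.4) = ln(3.135) / 3.5 = 1.1427 / 3.5 = 0.3265 km⁻¹

0.326 km⁻¹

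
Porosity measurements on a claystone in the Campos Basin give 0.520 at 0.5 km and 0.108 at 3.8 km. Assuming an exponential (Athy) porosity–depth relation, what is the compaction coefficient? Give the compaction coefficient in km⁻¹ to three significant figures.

0.476 km⁻¹

Athy: φ(Z) = φ₀ e^(−cZ) ⇒ φ₁/φ₂ = e^{c(Z₂−Z₁)} ⇒ c = ln(φ₁/φ₂)/(Z₂−Z₁)
c = ln(0.52/0.108) / (3.8 − 0.5) = ln(4.815) / 3.3 = 1.5717 / 3.3 = 0.4763 km⁻¹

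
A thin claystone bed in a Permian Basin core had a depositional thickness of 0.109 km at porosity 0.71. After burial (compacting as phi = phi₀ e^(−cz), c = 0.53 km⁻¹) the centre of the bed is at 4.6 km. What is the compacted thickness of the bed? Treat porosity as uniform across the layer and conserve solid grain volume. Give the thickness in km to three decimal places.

0.034 km

Porosity at 4.6 km: phi = 0.71·exp(−0.53×4.6) = 0.0620
Solid-volume conservation: h(1−phi) = h₀(1−phi₀) ⇒ h = h₀·(1−phi₀)/(1−phi)
h = 0.109 × (1 − 0.71)/(1 − 0.0620) = 0.109 × 0.3092 = 0.0337 km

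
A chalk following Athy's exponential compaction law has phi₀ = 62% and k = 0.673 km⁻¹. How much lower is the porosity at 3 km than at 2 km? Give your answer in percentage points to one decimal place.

phi(2) = 0.62·e^(−0.673×2) = 0.1614
phi(3) = 0.62·e^(−0.673×3) = 0.0823
Δphi = 0.1614 − 0.0823 = 0.0790

7.9 percentage points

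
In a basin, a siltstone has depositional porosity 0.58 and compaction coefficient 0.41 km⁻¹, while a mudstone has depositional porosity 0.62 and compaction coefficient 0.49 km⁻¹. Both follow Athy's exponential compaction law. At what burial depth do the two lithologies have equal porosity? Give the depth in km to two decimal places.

0.83 km

Set phi₀ₐ e^(−kₐZ) = phi₀ᵦ e^(−kᵦZ) ⇒ ln(phi₀ₐ/phi₀ᵦ) = (kₐ − kᵦ)·Z
Z = ln(0.58/0.62) / (0.41 − 0.49) = -0.0667 / -0.08 = 0.834 km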